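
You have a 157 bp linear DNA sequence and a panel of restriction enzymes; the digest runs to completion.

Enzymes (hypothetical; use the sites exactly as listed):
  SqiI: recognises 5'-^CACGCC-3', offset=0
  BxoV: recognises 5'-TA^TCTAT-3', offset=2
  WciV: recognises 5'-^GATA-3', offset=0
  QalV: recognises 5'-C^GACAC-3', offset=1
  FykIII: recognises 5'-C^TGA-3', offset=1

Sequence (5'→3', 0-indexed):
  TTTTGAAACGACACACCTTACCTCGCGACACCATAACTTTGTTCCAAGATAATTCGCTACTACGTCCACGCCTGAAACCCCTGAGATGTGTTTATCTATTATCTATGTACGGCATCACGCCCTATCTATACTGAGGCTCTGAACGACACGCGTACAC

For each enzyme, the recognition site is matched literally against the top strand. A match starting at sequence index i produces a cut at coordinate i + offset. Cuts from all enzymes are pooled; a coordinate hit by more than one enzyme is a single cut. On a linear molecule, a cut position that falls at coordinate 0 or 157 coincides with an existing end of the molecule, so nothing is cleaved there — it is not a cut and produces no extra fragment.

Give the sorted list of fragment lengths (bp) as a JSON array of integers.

Scan for sites:
  SqiI (CACGCC, off=0): starts [66, 115] → cuts [66, 115]
  BxoV (TATCTAT, off=2): starts [92, 99, 122] → cuts [94, 101, 124]
  WciV (GATA, off=0): starts [47] → cuts [47]
  QalV (CGACAC, off=1): starts [8, 25, 143] → cuts [9, 26, 144]
  FykIII (CTGA, off=1): starts [71, 80, 130, 138] → cuts [72, 81, 131, 139]

Pooled cuts: [9, 26, 47, 66, 72, 81, 94, 101, 115, 124, 131, 139, 144]

Fragments:
  [0,9): 9 bp
  [9,26): 17 bp
  [26,47): 21 bp
  [47,66): 19 bp
  [66,72): 6 bp
  [72,81): 9 bp
  [81,94): 13 bp
  [94,101): 7 bp
  [101,115): 14 bp
  [115,124): 9 bp
  [124,131): 7 bp
  [131,139): 8 bp
  [139,144): 5 bp
  [144,157): 13 bp

[5,6,7,7,8,9,9,9,13,13,14,17,19,21]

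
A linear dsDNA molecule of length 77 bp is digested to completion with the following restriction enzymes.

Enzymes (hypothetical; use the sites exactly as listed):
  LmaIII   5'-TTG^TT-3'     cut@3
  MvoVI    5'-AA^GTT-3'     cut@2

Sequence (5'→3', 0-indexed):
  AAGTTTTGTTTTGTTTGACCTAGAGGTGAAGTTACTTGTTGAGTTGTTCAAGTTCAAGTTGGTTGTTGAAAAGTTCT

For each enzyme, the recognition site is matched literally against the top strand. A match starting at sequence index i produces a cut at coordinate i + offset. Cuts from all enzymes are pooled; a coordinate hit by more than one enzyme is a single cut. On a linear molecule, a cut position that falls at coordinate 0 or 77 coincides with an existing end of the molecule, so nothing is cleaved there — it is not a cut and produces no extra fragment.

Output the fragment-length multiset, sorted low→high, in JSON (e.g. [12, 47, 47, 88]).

Site scan:
  LmaIII (TTGTT, off=3): starts [5, 10, 35, 43, 62] → cuts [8, 13, 38, 46, 65]
  MvoVI (AAGTT, off=2): starts [0, 28, 49, 55, 70] → cuts [2, 30, 51, 57, 72]

All cut coordinates (distinct, sorted): [2, 8, 13, 30, 38, 46, 51, 57, 65, 72]

Fragment lengths:
  [0,2): 2 bp
  [2,8): 6 bp
  [8,13): 5 bp
  [13,30): 17 bp
  [30,38): 8 bp
  [38,46): 8 bp
  [46,51): 5 bp
  [51,57): 6 bp
  [57,65): 8 bp
  [65,72): 7 bp
  [72,77): 5 bp

[2,5,5,5,6,6,7,8,8,8,17]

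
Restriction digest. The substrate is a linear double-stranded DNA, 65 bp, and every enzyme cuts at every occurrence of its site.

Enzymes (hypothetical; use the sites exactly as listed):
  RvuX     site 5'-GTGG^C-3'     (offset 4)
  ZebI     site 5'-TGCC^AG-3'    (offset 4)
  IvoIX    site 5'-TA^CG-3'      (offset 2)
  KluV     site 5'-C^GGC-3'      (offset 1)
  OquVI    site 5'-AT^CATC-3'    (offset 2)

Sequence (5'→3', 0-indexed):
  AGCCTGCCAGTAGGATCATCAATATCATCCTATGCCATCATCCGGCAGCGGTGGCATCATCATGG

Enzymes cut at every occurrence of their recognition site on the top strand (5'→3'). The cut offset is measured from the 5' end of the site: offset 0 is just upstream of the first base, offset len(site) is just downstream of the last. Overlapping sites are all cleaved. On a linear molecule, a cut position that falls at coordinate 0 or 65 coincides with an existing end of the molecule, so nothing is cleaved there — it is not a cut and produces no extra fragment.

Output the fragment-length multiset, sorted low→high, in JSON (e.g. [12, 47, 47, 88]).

[3,5,8,8,8,9,11,13]

Scan for sites:
  RvuX (GTGGC, off=4): starts [50] → cuts [54]
  ZebI (TGCCAG, off=4): starts [4] → cuts [8]
  IvoIX (TACG, off=2): no sites
  KluV (CGGC, off=1): starts [42] → cuts [43]
  OquVI (ATCATC, off=2): starts [14, 23, 36, 55] → cuts [16, 25, 38, 57]

Pooled cuts: [8, 16, 25, 38, 43, 54, 57]

Fragments:
  [0,8): 8 bp
  [8,16): 8 bp
  [16,25): 9 bp
  [25,38): 13 bp
  [38,43): 5 bp
  [43,54): 11 bp
  [54,57): 3 bp
  [57,65): 8 bp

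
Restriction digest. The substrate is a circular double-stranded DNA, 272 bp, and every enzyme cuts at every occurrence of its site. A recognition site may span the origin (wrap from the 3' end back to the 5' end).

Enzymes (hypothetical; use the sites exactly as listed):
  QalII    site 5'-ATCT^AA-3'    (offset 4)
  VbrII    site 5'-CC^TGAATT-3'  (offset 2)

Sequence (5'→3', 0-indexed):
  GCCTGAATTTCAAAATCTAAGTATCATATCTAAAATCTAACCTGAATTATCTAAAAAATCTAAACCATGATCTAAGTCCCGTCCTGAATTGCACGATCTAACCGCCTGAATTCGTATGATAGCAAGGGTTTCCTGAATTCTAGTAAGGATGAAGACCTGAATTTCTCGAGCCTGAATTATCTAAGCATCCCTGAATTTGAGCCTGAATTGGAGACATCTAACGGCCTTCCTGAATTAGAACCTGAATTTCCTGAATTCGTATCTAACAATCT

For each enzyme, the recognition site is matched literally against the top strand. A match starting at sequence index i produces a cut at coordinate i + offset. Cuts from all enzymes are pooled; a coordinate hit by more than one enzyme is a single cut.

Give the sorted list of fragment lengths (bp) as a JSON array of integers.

Per-enzyme occurrences:
  QalII (ATCTAA, off=4): starts [14, 27, 34, 48, 57, 69, 95, 178, 215, 260] → cuts [18, 31, 38, 52, 61, 73, 99, 182, 219, 264]
  VbrII (CCTGAATT, off=2): starts [1, 40, 82, 104, 131, 155, 170, 189, 201, 228, 240, 249] → cuts [3, 42, 84, 106, 133, 157, 172, 191, 203, 230, 242, 251]

All cut coordinates (distinct, sorted): [3, 18, 31, 38, 42, 52, 61, 73, 84, 99, 106, 133, 157, 172, 182, 191, 203, 219, 230, 242, 251, 264]

Fragments:
  3→18: 15 bp
  18→31: 13 bp
  31→38: 7 bp
  38→42: 4 bp
  42→52: 10 bp
  52→61: 9 bp
  61→73: 12 bp
  73→84: 11 bp
  84→99: 15 bp
  99→106: 7 bp
  106→133: 27 bp
  133→157: 24 bp
  157→172: 15 bp
  172→182: 10 bp
  182→191: 9 bp
  191→203: 12 bp
  203→219: 16 bp
  219→230: 11 bp
  230→242: 12 bp
  242→251: 9 bp
  251→264: 13 bp
  264→3 (wrap): 272-264+3 = 11 bp

[4,7,7,9,9,9,10,10,11,11,11,12,12,12,13,13,15,15,15,16,24,27]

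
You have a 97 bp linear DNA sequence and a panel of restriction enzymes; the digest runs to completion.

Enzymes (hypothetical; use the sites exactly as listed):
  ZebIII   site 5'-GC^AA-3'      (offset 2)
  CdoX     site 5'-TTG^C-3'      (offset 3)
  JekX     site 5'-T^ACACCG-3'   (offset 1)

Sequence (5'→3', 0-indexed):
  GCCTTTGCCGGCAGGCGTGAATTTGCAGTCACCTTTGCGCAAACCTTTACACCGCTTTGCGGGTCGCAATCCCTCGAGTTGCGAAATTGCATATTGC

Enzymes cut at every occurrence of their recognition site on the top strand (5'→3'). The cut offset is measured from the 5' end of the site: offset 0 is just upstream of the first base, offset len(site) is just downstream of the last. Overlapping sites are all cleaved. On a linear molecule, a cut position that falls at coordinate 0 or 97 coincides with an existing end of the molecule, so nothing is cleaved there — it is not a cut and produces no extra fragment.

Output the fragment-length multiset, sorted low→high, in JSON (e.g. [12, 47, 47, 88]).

[1,3,7,7,8,8,8,11,12,14,18]

Scan for sites:
  ZebIII GCAA/2: at [38, 65] ⇒ [40, 67]
  CdoX TTGC/3: at [4, 22, 34, 56, 78, 86, 93] ⇒ [7, 25, 37, 59, 81, 89, 96]
  JekX TACACCG/1: at [47] ⇒ [48]

Pooled cuts: [7, 25, 37, 40, 48, 59, 67, 81, 89, 96]

Fragment lengths:
  [0,7): 7 bp
  [7,25): 18 bp
  [25,37): 12 bp
  [37,40): 3 bp
  [40,48): 8 bp
  [48,59): 11 bp
  [59,67): 8 bp
  [67,81): 14 bp
  [81,89): 8 bp
  [89,96): 7 bp
  [96,97): 1 bp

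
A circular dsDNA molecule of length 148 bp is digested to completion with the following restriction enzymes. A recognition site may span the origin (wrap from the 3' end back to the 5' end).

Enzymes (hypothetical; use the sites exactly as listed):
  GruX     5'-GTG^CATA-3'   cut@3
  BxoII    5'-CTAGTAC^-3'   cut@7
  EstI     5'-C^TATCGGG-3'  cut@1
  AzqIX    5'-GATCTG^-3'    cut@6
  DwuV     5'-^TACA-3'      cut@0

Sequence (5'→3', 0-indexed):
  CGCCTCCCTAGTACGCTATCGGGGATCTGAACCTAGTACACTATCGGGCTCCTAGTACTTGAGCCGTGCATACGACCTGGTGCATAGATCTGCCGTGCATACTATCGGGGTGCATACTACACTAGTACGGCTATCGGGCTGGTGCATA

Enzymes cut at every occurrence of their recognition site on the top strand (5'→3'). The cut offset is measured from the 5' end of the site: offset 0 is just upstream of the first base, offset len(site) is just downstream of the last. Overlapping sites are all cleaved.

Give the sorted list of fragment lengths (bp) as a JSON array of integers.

[2,2,3,3,5,5,5,7,10,10,10,11,13,13,14,17,18]

Scan for sites:
  GruX (GTGCATA, off=3): starts [65, 79, 94, 109, 141] → cuts [68, 82, 97, 112, 144]
  BxoII (CTAGTAC, off=7): starts [7, 32, 51, 121] → cuts [14, 39, 58, 128]
  EstI (CTATCGGG, off=1): starts [15, 40, 101, 130] → cuts [16, 41, 102, 131]
  AzqIX (GATCTG, off=6): starts [23, 86] → cuts [29, 92]
  DwuV (TACA, off=0): starts [36, 117] → cuts [36, 117]

Pooled cuts: [14, 16, 29, 36, 39, 41, 58, 68, 82, 92, 97, 102, 112, 117, 128, 131, 144]

Fragment lengths:
  14→16: 2 bp
  16→29: 13 bp
  29→36: 7 bp
  36→39: 3 bp
  39→41: 2 bp
  41→58: 17 bp
  58→68: 10 bp
  68→82: 14 bp
  82→92: 10 bp
  92→97: 5 bp
  97→102: 5 bp
  102→112: 10 bp
  112→117: 5 bp
  117→128: 11 bp
  128→131: 3 bp
  131→144: 13 bp
  144→14 (wrap): 148-144+14 = 18 bp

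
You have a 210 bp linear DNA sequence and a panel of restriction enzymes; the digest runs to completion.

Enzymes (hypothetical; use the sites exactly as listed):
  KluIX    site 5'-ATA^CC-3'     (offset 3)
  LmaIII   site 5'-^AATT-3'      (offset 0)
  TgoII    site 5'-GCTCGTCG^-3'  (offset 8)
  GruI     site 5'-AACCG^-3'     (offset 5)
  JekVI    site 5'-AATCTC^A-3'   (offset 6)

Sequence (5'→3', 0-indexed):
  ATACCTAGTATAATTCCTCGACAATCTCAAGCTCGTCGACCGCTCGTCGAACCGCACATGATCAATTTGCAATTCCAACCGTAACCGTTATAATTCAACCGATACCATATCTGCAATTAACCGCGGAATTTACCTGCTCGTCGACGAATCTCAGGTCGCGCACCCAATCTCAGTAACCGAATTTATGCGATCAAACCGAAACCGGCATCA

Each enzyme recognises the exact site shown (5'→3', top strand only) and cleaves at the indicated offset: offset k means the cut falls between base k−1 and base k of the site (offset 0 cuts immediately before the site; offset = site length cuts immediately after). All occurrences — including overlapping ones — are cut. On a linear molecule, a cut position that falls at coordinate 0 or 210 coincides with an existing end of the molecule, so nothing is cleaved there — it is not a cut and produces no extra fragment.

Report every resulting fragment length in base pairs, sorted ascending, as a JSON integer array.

Site scan:
  KluIX ATACC/3: at [0, 101] ⇒ [3, 104]
  LmaIII AATT/0: at [11, 63, 70, 91, 114, 126, 179] ⇒ [11, 63, 70, 91, 114, 126, 179]
  TgoII GCTCGTCG/8: at [30, 41, 135] ⇒ [38, 49, 143]
  GruI AACCG/5: at [49, 76, 82, 96, 118, 174, 193, 199] ⇒ [54, 81, 87, 101, 123, 179, 198, 204]
  JekVI AATCTCA/6: at [22, 146, 165] ⇒ [28, 152, 171]

Pooled cuts: [3, 11, 28, 38, 49, 54, 63, 70, 81, 87, 91, 101, 104, 114, 123, 126, 143, 152, 171, 179, 198, 204]

Fragment lengths:
  [0,3): 3 bp
  [3,11): 8 bp
  [11,28): 17 bp
  [28,38): 10 bp
  [38,49): 11 bp
  [49,54): 5 bp
  [54,63): 9 bp
  [63,70): 7 bp
  [70,81): 11 bp
  [81,87): 6 bp
  [87,91): 4 bp
  [91,101): 10 bp
  [101,104): 3 bp
  [104,114): 10 bp
  [114,123): 9 bp
  [123,126): 3 bp
  [126,143): 17 bp
  [143,152): 9 bp
  [152,171): 19 bp
  [171,179): 8 bp
  [179,198): 19 bp
  [198,204): 6 bp
  [204,210): 6 bp

[3,3,3,4,5,6,6,6,7,8,8,9,9,9,10,10,10,11,11,17,17,19,19]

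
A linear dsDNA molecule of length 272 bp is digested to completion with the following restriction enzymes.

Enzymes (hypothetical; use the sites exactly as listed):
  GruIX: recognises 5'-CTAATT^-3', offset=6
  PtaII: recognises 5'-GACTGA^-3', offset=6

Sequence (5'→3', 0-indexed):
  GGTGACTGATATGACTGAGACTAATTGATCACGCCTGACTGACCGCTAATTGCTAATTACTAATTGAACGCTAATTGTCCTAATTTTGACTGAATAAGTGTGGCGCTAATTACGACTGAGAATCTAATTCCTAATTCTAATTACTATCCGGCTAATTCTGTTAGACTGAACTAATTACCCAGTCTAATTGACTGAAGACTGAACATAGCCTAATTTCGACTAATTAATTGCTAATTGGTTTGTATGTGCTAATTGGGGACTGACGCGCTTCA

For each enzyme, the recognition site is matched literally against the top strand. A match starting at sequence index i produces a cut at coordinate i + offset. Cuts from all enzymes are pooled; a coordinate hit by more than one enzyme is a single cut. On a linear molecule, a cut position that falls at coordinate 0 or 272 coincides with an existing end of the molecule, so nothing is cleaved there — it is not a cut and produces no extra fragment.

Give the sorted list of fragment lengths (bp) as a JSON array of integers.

Site scan:
  GruIX (CTAATT, off=6): starts [20, 45, 52, 59, 70, 79, 105, 123, 130, 136, 151, 170, 183, 209, 219, 230, 248] → cuts [26, 51, 58, 65, 76, 85, 111, 129, 136, 142, 157, 176, 189, 215, 225, 236, 254]
  PtaII (GACTGA, off=6): starts [3, 12, 36, 87, 113, 163, 189, 196, 257] → cuts [9, 18, 42, 93, 119, 169, 195, 202, 263]

All cut coordinates (distinct, sorted): [9, 18, 26, 42, 51, 58, 65, 76, 85, 93, 111, 119, 129, 136, 142, 157, 169, 176, 189, 195, 202, 215, 225, 236, 254, 263]

Fragments:
  [0,9): 9 bp
  [9,18): 9 bp
  [18,26): 8 bp
  [26,42): 16 bp
  [42,51): 9 bp
  [51,58): 7 bp
  [58,65): 7 bp
  [65,76): 11 bp
  [76,85): 9 bp
  [85,93): 8 bp
  [93,111): 18 bp
  [111,119): 8 bp
  [119,129): 10 bp
  [129,136): 7 bp
  [136,142): 6 bp
  [142,157): 15 bp
  [157,169): 12 bp
  [169,176): 7 bp
  [176,189): 13 bp
  [189,195): 6 bp
  [195,202): 7 bp
  [202,215): 13 bp
  [215,225): 10 bp
  [225,236): 11 bp
  [236,254): 18 bp
  [254,263): 9 bp
  [263,272): 9 bp

[6,6,7,7,7,7,7,8,8,8,9,9,9,9,9,9,10,10,11,11,12,13,13,15,16,18,18]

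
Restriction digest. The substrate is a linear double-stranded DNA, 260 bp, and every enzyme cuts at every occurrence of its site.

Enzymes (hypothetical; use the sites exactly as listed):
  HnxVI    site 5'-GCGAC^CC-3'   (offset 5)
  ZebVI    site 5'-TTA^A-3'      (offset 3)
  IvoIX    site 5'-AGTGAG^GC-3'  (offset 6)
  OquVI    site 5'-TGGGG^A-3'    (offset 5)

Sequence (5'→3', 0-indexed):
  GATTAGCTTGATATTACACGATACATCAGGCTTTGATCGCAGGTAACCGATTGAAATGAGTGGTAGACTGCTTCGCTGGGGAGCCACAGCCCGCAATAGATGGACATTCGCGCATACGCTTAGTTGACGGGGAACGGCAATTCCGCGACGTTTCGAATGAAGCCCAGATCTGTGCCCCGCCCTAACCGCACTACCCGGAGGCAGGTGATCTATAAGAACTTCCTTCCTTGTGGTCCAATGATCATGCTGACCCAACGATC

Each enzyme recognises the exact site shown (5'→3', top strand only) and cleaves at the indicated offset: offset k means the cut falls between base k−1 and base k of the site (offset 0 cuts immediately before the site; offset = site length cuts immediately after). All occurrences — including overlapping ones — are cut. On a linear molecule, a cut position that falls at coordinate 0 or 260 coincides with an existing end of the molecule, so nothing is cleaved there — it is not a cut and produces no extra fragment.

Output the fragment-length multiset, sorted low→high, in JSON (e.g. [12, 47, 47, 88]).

[81,179]

Per-enzyme occurrences:
  HnxVI (GCGACCC, off=5): no sites
  ZebVI (TTAA, off=3): no sites
  IvoIX (AGTGAGGC, off=6): no sites
  OquVI (TGGGGA, off=5): starts [76] → cuts [81]

Pooled cuts: [81]

Fragments:
  [0,81): 81 bp
  [81,260): 179 bp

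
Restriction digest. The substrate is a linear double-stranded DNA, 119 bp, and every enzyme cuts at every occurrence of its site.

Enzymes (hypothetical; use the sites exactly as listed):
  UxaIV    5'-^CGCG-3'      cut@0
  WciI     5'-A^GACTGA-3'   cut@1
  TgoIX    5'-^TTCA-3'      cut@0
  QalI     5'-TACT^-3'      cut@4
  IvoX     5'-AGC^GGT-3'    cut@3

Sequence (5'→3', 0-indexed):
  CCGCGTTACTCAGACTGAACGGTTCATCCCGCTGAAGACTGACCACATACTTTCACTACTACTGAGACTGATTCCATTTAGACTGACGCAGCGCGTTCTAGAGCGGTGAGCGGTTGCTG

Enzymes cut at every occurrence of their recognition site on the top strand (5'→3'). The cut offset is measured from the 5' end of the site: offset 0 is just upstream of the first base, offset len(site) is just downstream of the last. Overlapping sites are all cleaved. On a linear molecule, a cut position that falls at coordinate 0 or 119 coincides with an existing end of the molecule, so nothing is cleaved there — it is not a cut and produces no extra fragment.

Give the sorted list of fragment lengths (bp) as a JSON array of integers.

Per-enzyme occurrences:
  UxaIV CGCG/0: at [1, 91] ⇒ [1, 91]
  WciI AGACTGA/1: at [11, 35, 64, 79] ⇒ [12, 36, 65, 80]
  TgoIX TTCA/0: at [22, 51] ⇒ [22, 51]
  QalI TACT/4: at [6, 47, 56, 59] ⇒ [10, 51, 60, 63]
  IvoX AGCGGT/3: at [101, 108] ⇒ [104, 111]

Pooled cuts: [1, 10, 12, 22, 36, 51, 60, 63, 65, 80, 91, 104, 111]

Fragment lengths:
  [0,1): 1 bp
  [1,10): 9 bp
  [10,12): 2 bp
  [12,22): 10 bp
  [22,36): 14 bp
  [36,51): 15 bp
  [51,60): 9 bp
  [60,63): 3 bp
  [63,65): 2 bp
  [65,80): 15 bp
  [80,91): 11 bp
  [91,104): 13 bp
  [104,111): 7 bp
  [111,119): 8 bp

[1,2,2,3,7,8,9,9,10,11,13,14,15,15]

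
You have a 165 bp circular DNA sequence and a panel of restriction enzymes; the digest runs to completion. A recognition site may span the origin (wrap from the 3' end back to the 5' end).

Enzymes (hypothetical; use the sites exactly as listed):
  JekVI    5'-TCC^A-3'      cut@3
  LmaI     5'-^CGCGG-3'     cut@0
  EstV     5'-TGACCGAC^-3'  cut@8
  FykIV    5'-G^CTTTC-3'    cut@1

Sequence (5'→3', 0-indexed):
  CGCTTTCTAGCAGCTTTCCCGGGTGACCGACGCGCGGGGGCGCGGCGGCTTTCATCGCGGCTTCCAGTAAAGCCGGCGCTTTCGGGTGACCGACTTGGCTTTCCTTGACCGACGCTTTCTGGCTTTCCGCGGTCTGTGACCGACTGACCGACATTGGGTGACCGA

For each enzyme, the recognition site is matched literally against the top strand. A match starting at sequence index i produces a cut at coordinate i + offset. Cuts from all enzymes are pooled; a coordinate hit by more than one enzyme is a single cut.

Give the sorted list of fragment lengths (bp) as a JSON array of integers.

[1,1,1,4,5,7,8,8,8,8,10,11,13,14,15,16,17,18]

Site scan:
  JekVI TCCA/3: at [62] ⇒ [65]
  LmaI CGCGG/0: at [32, 40, 55, 127] ⇒ [32, 40, 55, 127]
  EstV TGACCGAC/8: at [23, 86, 105, 136, 144, 158] ⇒ [1, 31, 94, 113, 144, 152]
  FykIV GCTTTC/1: at [1, 12, 47, 77, 97, 113, 121] ⇒ [2, 13, 48, 78, 98, 114, 122]

All cut coordinates (distinct, sorted): [1, 2, 13, 31, 32, 40, 48, 55, 65, 78, 94, 98, 113, 114, 122, 127, 144, 152]

Fragments:
  1→2: 1 bp
  2→13: 11 bp
  13→31: 18 bp
  31→32: 1 bp
  32→40: 8 bp
  40→48: 8 bp
  48→55: 7 bp
  55→65: 10 bp
  65→78: 13 bp
  78→94: 16 bp
  94→98: 4 bp
  98→113: 15 bp
  113→114: 1 bp
  114→122: 8 bp
  122→127: 5 bp
  127→144: 17 bp
  144→152: 8 bp
  152→1 (wrap): 165-152+1 = 14 bp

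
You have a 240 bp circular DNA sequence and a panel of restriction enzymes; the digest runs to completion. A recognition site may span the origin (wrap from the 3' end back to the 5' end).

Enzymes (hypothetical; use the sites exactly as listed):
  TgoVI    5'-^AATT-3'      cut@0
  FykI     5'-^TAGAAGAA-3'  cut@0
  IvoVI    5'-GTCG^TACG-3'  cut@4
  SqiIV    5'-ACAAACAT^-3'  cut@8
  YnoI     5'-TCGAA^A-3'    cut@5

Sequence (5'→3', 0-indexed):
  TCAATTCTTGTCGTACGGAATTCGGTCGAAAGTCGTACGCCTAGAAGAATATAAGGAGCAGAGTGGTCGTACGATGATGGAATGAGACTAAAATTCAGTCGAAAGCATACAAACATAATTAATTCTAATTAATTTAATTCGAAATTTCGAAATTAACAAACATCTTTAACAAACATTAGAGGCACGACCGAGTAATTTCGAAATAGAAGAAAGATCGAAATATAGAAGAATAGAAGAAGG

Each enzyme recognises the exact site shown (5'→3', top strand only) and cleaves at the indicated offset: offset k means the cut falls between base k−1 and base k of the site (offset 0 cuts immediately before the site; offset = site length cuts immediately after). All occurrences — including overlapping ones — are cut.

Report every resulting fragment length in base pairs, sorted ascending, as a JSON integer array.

Scan for sites:
  TgoVI (AATT, off=0): starts [2, 18, 91, 116, 120, 126, 130, 135, 142, 150, 193] → cuts [2, 18, 91, 116, 120, 126, 130, 135, 142, 150, 193]
  FykI (TAGAAGAA, off=0): starts [41, 203, 222, 230] → cuts [41, 203, 222, 230]
  IvoVI (GTCGTACG, off=4): starts [9, 31, 65] → cuts [13, 35, 69]
  SqiIV (ACAAACAT, off=8): starts [108, 155, 168] → cuts [116, 163, 176]
  YnoI (TCGAAA, off=5): starts [25, 98, 138, 146, 197, 214] → cuts [30, 103, 143, 151, 202, 219]

Pooled cuts: [2, 13, 18, 30, 35, 41, 69, 91, 103, 116, 120, 126, 130, 135, 142, 143, 150, 151, 163, 176, 193, 202, 203, 219, 222, 230]

Fragments:
  2→13: 11 bp
  13→18: 5 bp
  18→30: 12 bp
  30→35: 5 bp
  35→41: 6 bp
  41→69: 28 bp
  69→91: 22 bp
  91→103: 12 bp
  103→116: 13 bp
  116→120: 4 bp
  120→126: 6 bp
  126→130: 4 bp
  130→135: 5 bp
  135→142: 7 bp
  142→143: 1 bp
  143→150: 7 bp
  150→151: 1 bp
  151→163: 12 bp
  163→176: 13 bp
  176→193: 17 bp
  193→202: 9 bp
  202→203: 1 bp
  203→219: 16 bp
  219→222: 3 bp
  222→230: 8 bp
  230→2 (wrap): 240-230+2 = 12 bp

[1,1,1,3,4,4,5,5,5,6,6,7,7,8,9,11,12,12,12,12,13,13,16,17,22,28]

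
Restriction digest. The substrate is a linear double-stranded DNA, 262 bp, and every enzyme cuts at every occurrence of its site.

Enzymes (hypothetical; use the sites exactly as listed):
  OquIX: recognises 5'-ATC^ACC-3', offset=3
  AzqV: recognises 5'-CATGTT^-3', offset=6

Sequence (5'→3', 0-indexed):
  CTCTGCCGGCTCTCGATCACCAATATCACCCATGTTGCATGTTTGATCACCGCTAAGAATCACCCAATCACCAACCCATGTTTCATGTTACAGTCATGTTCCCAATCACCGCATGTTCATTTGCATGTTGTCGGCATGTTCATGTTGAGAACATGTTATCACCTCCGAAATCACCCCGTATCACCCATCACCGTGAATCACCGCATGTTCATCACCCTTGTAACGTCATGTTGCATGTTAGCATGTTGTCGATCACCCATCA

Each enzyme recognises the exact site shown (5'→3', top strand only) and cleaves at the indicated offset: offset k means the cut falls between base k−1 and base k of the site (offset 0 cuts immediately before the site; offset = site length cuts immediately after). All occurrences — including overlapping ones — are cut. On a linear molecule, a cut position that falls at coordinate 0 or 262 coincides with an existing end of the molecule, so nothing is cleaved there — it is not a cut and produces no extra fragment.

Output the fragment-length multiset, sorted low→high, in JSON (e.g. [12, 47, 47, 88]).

Per-enzyme occurrences:
  OquIX (ATCACC, off=3): starts [15, 24, 45, 58, 66, 104, 157, 169, 179, 186, 196, 210, 251] → cuts [18, 27, 48, 61, 69, 107, 160, 172, 182, 189, 199, 213, 254]
  AzqV (CATGTT, off=6): starts [30, 37, 76, 83, 94, 111, 123, 134, 140, 151, 203, 226, 233, 241] → cuts [36, 43, 82, 89, 100, 117, 129, 140, 146, 157, 209, 232, 239, 247]

Pooled cuts: [18, 27, 36, 43, 48, 61, 69, 82, 89, 100, 107, 117, 129, 140, 146, 157, 160, 172, 182, 189, 199, 209, 213, 232, 239, 247, 254]

Fragment lengths:
  [0,18): 18 bp
  [18,27): 9 bp
  [27,36): 9 bp
  [36,43): 7 bp
  [43,48): 5 bp
  [48,61): 13 bp
  [61,69): 8 bp
  [69,82): 13 bp
  [82,89): 7 bp
  [89,100): 11 bp
  [100,107): 7 bp
  [107,117): 10 bp
  [117,129): 12 bp
  [129,140): 11 bp
  [140,146): 6 bp
  [146,157): 11 bp
  [157,160): 3 bp
  [160,172): 12 bp
  [172,182): 10 bp
  [182,189): 7 bp
  [189,199): 10 bp
  [199,209): 10 bp
  [209,213): 4 bp
  [213,232): 19 bp
  [232,239): 7 bp
  [239,247): 8 bp
  [247,254): 7 bp
  [254,262): 8 bp

[3,4,5,6,7,7,7,7,7,7,8,8,8,9,9,10,10,10,10,11,11,11,12,12,13,13,18,19]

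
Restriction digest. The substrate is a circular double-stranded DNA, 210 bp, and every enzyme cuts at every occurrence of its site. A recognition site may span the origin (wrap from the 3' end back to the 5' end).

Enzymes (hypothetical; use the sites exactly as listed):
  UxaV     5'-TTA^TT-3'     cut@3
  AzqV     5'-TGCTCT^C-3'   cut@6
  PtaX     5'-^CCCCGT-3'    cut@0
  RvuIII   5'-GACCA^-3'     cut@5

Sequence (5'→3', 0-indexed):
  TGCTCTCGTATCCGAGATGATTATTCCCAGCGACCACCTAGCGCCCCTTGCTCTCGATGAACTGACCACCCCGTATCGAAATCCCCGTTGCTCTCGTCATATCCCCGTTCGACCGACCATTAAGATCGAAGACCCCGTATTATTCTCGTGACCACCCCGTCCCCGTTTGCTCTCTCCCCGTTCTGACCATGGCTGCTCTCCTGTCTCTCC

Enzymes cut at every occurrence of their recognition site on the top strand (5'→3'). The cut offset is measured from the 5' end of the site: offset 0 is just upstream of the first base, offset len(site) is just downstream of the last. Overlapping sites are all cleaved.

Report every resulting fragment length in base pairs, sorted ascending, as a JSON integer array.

[2,6,8,10,10,12,12,13,13,13,14,14,14,17,17,17,18]

Site scan:
  UxaV TTATT/3: at [20, 139] ⇒ [23, 142]
  AzqV TGCTCTC/6: at [0, 48, 88, 167, 193] ⇒ [6, 54, 94, 173, 199]
  PtaX CCCCGT/0: at [68, 82, 102, 132, 154, 160, 175] ⇒ [68, 82, 102, 132, 154, 160, 175]
  RvuIII GACCA/5: at [31, 63, 114, 149, 184] ⇒ [36, 68, 119, 154, 189]

All cut coordinates (distinct, sorted): [6, 23, 36, 54, 68, 82, 94, 102, 119, 132, 142, 154, 160, 173, 175, 189, 199]

Fragments:
  6→23: 17 bp
  23→36: 13 bp
  36→54: 18 bp
  54→68: 14 bp
  68→82: 14 bp
  82→94: 12 bp
  94→102: 8 bp
  102→119: 17 bp
  119→132: 13 bp
  132→142: 10 bp
  142→154: 12 bp
  154→160: 6 bp
  160→173: 13 bp
  173→175: 2 bp
  175→189: 14 bp
  189→199: 10 bp
  199→6 (wrap): 210-199+6 = 17 bp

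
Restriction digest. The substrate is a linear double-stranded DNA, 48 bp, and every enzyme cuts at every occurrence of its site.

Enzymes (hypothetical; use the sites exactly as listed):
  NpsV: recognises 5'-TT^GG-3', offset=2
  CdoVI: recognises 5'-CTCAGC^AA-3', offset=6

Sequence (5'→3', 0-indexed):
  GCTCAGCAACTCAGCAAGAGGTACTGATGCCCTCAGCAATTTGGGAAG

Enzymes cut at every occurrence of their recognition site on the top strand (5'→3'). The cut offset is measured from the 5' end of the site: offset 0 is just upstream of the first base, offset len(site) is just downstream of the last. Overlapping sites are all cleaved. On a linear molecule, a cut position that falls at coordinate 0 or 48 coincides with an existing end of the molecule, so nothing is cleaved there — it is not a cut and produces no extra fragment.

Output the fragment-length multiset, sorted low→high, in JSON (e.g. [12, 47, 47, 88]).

Scan for sites:
  NpsV (TTGG, off=2): starts [40] → cuts [42]
  CdoVI (CTCAGCAA, off=6): starts [1, 9, 31] → cuts [7, 15, 37]

All cut coordinates (distinct, sorted): [7, 15, 37, 42]

Fragments:
  [0,7): 7 bp
  [7,15): 8 bp
  [15,37): 22 bp
  [37,42): 5 bp
  [42,48): 6 bp

[5,6,7,8,22]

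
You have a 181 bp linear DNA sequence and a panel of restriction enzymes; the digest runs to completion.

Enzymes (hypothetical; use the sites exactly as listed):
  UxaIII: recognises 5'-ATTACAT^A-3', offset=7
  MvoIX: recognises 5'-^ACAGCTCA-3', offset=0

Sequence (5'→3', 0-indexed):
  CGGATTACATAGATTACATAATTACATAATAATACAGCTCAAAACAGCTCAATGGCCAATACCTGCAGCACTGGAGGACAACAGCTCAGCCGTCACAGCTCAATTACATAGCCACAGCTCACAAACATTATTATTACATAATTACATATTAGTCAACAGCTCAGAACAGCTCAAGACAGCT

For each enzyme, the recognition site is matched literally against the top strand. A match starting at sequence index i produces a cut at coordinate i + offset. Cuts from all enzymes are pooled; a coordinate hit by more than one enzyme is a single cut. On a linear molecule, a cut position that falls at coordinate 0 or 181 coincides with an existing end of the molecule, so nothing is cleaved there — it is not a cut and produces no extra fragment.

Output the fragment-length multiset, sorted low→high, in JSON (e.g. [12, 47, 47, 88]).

Site scan:
  UxaIII ATTACATA/7: at [3, 12, 20, 102, 132, 140] ⇒ [10, 19, 27, 109, 139, 147]
  MvoIX ACAGCTCA/0: at [33, 43, 80, 94, 113, 155, 165] ⇒ [33, 43, 80, 94, 113, 155, 165]

All cut coordinates (distinct, sorted): [10, 19, 27, 33, 43, 80, 94, 109, 113, 139, 147, 155, 165]

Fragment lengths:
  [0,10): 10 bp
  [10,19): 9 bp
  [19,27): 8 bp
  [27,33): 6 bp
  [33,43): 10 bp
  [43,80): 37 bp
  [80,94): 14 bp
  [94,109): 15 bp
  [109,113): 4 bp
  [113,139): 26 bp
  [139,147): 8 bp
  [147,155): 8 bp
  [155,165): 10 bp
  [165,181): 16 bp

[4,6,8,8,8,9,10,10,10,14,15,16,26,37]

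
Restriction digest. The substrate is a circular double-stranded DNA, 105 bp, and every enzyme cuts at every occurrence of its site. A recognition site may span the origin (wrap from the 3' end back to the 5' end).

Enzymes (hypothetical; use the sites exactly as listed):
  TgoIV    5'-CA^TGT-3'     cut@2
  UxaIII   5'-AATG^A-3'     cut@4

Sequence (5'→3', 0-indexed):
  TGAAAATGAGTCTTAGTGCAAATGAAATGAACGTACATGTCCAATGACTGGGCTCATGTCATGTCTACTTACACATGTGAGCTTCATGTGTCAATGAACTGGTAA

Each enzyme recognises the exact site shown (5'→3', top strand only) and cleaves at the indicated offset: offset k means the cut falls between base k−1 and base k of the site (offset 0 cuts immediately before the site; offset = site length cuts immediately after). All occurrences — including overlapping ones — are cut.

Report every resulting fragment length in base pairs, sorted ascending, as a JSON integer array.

[5,5,6,8,9,10,10,11,11,14,16]

Per-enzyme occurrences:
  TgoIV CATGT/2: at [35, 54, 59, 73, 84] ⇒ [37, 56, 61, 75, 86]
  UxaIII AATGA/4: at [4, 20, 25, 42, 92, 103] ⇒ [2, 8, 24, 29, 46, 96]

All cut coordinates (distinct, sorted): [2, 8, 24, 29, 37, 46, 56, 61, 75, 86, 96]

Fragments:
  2→8: 6 bp
  8→24: 16 bp
  24→29: 5 bp
  29→37: 8 bp
  37→46: 9 bp
  46→56: 10 bp
  56→61: 5 bp
  61→75: 14 bp
  75→86: 11 bp
  86→96: 10 bp
  96→2 (wrap): 105-96+2 = 11 bp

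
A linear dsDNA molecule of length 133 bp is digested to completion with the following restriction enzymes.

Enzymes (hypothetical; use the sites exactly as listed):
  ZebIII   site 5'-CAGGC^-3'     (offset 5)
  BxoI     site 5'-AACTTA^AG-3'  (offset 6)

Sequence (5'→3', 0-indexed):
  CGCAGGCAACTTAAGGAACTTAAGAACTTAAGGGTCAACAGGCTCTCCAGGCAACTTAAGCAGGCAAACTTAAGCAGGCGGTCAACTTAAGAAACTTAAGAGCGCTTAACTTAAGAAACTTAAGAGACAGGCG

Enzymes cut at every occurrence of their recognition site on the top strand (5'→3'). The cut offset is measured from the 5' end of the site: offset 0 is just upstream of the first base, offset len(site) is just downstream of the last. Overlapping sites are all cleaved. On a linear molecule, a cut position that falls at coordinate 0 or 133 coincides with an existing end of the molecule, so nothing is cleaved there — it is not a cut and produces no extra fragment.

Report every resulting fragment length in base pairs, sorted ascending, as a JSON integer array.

[1,6,6,7,7,7,7,8,9,9,9,9,10,10,13,15]

Per-enzyme occurrences:
  ZebIII CAGGC/5: at [2, 38, 47, 60, 74, 127] ⇒ [7, 43, 52, 65, 79, 132]
  BxoI AACTTAAG/6: at [7, 16, 24, 52, 66, 83, 92, 107, 116] ⇒ [13, 22, 30, 58, 72, 89, 98, 113, 122]

Pooled cuts: [7, 13, 22, 30, 43, 52, 58, 65, 72, 79, 89, 98, 113, 122, 132]

Fragments:
  [0,7): 7 bp
  [7,13): 6 bp
  [13,22): 9 bp
  [22,30): 8 bp
  [30,43): 13 bp
  [43,52): 9 bp
  [52,58): 6 bp
  [58,65): 7 bp
  [65,72): 7 bp
  [72,79): 7 bp
  [79,89): 10 bp
  [89,98): 9 bp
  [98,113): 15 bp
  [113,122): 9 bp
  [122,132): 10 bp
  [132,133): 1 bp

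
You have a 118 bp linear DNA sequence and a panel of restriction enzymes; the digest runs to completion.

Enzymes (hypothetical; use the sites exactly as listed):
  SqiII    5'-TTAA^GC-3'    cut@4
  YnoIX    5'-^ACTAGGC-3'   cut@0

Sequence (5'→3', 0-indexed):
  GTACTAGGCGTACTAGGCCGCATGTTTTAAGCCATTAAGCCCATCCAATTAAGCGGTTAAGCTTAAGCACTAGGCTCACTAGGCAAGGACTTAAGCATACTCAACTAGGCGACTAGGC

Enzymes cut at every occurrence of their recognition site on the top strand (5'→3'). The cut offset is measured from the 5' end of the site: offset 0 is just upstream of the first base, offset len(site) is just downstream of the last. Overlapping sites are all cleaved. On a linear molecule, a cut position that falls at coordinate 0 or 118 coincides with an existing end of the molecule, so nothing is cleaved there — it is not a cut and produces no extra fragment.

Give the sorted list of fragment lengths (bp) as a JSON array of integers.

Site scan:
  SqiII (TTAAGC, off=4): starts [26, 34, 48, 56, 62, 90] → cuts [30, 38, 52, 60, 66, 94]
  YnoIX (ACTAGGC, off=0): starts [2, 11, 68, 77, 103, 111] → cuts [2, 11, 68, 77, 103, 111]

Pooled cuts: [2, 11, 30, 38, 52, 60, 66, 68, 77, 94, 103, 111]

Fragment lengths:
  [0,2): 2 bp
  [2,11): 9 bp
  [11,30): 19 bp
  [30,38): 8 bp
  [38,52): 14 bp
  [52,60): 8 bp
  [60,66): 6 bp
  [66,68): 2 bp
  [68,77): 9 bp
  [77,94): 17 bp
  [94,103): 9 bp
  [103,111): 8 bp
  [111,118): 7 bp

[2,2,6,7,8,8,8,9,9,9,14,17,19]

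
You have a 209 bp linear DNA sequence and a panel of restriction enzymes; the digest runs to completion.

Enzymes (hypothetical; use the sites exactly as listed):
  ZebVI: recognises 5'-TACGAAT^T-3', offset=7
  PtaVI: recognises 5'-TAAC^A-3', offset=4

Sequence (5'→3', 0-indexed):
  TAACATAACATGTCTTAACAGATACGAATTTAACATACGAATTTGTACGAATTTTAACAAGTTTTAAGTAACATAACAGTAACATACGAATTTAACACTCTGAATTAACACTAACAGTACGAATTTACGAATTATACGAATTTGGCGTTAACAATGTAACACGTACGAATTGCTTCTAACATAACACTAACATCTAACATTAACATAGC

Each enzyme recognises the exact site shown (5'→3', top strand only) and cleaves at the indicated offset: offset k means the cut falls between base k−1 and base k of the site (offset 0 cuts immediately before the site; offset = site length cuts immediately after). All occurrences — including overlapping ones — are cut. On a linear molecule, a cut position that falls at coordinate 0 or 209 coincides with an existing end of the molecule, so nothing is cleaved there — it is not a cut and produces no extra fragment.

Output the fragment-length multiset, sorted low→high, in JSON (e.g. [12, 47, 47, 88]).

Per-enzyme occurrences:
  ZebVI TACGAATT/7: at [22, 35, 45, 84, 117, 125, 134, 163] ⇒ [29, 42, 52, 91, 124, 132, 141, 170]
  PtaVI TAACA/4: at [0, 5, 15, 30, 54, 68, 73, 79, 92, 105, 111, 148, 156, 176, 181, 187, 194, 200] ⇒ [4, 9, 19, 34, 58, 72, 77, 83, 96, 109, 115, 152, 160, 180, 185, 191, 198, 204]

All cut coordinates (distinct, sorted): [4, 9, 19, 29, 34, 42, 52, 58, 72, 77, 83, 91, 96, 109, 115, 124, 132, 141, 152, 160, 170, 180, 185, 191, 198, 204]

Fragments:
  [0,4): 4 bp
  [4,9): 5 bp
  [9,19): 10 bp
  [19,29): 10 bp
  [29,34): 5 bp
  [34,42): 8 bp
  [42,52): 10 bp
  [52,58): 6 bp
  [58,72): 14 bp
  [72,77): 5 bp
  [77,83): 6 bp
  [83,91): 8 bp
  [91,96): 5 bp
  [96,109): 13 bp
  [109,115): 6 bp
  [115,124): 9 bp
  [124,132): 8 bp
  [132,141): 9 bp
  [141,152): 11 bp
  [152,160): 8 bp
  [160,170): 10 bp
  [170,180): 10 bp
  [180,185): 5 bp
  [185,191): 6 bp
  [191,198): 7 bp
  [198,204): 6 bp
  [204,209): 5 bp

[4,5,5,5,5,5,5,6,6,6,6,6,7,8,8,8,8,9,9,10,10,10,10,10,11,13,14]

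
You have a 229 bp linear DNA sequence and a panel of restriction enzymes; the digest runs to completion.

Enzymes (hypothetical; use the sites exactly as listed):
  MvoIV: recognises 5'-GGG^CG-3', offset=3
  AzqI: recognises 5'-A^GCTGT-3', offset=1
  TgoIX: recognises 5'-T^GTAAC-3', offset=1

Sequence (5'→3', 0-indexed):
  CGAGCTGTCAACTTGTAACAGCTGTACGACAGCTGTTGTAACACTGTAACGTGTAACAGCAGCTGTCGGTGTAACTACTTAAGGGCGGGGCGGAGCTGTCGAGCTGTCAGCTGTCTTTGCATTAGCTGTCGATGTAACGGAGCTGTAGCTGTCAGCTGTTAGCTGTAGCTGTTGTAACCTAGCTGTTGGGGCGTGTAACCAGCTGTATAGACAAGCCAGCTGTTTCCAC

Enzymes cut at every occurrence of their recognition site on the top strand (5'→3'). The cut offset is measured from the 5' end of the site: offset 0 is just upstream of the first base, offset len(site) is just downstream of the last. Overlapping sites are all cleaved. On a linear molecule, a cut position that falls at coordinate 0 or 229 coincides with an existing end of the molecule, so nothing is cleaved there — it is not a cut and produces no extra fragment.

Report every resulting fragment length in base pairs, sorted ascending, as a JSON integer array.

[3,3,4,5,6,6,6,6,6,7,7,7,7,7,8,8,8,8,9,9,9,10,11,11,11,15,15,17]

Site scan:
  MvoIV GGGCG/3: at [82, 87, 188] ⇒ [85, 90, 191]
  AzqI AGCTGT/1: at [2, 19, 30, 60, 93, 101, 108, 123, 140, 146, 153, 160, 166, 180, 200, 217] ⇒ [3, 20, 31, 61, 94, 102, 109, 124, 141, 147, 154, 161, 167, 181, 201, 218]
  TgoIX TGTAAC/1: at [13, 36, 44, 51, 69, 132, 172, 193] ⇒ [14, 37, 45, 52, 70, 133, 173, 194]

Pooled cuts: [3, 14, 20, 31, 37, 45, 52, 61, 70, 85, 90, 94, 102, 109, 124, 133, 141, 147, 154, 161, 167, 173, 181, 191, 194, 201, 218]

Fragments:
  [0,3): 3 bp
  [3,14): 11 bp
  [14,20): 6 bp
  [20,31): 11 bp
  [31,37): 6 bp
  [37,45): 8 bp
  [45,52): 7 bp
  [52,61): 9 bp
  [61,70): 9 bp
  [70,85): 15 bp
  [85,90): 5 bp
  [90,94): 4 bp
  [94,102): 8 bp
  [102,109): 7 bp
  [109,124): 15 bp
  [124,133): 9 bp
  [133,141): 8 bp
  [141,147): 6 bp
  [147,154): 7 bp
  [154,161): 7 bp
  [161,167): 6 bp
  [167,173): 6 bp
  [173,181): 8 bp
  [181,191): 10 bp
  [191,194): 3 bp
  [194,201): 7 bp
  [201,218): 17 bp
  [218,229): 11 bp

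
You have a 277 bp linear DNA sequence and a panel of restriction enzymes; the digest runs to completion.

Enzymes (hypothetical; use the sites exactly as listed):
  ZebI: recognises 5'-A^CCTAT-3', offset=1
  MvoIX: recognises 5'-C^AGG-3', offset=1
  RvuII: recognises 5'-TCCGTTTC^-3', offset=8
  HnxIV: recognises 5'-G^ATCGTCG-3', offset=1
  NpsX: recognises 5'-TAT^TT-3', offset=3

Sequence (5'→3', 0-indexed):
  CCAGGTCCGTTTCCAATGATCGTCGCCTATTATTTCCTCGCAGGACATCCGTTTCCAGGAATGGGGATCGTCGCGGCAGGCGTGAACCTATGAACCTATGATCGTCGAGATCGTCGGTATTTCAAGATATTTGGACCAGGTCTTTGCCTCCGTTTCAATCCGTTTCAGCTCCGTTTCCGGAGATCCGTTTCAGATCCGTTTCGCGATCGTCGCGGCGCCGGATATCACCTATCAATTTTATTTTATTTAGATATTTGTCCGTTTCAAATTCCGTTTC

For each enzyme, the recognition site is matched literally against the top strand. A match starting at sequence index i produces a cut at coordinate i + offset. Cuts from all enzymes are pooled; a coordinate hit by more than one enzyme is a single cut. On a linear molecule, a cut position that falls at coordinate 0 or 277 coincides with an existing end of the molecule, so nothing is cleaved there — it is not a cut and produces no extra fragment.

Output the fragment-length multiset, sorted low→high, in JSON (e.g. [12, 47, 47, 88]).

Per-enzyme occurrences:
  ZebI (ACCTAT, off=1): starts [85, 93, 226] → cuts [86, 94, 227]
  MvoIX (CAGG, off=1): starts [1, 40, 55, 76, 136] → cuts [2, 41, 56, 77, 137]
  RvuII (TCCGTTTC, off=8): starts [5, 47, 148, 158, 169, 183, 194, 257, 269] → cuts [13, 55, 156, 166, 177, 191, 202, 265] (position 277 is a terminus of the linear molecule — no cut)
  HnxIV (GATCGTCG, off=1): starts [17, 65, 99, 108, 204] → cuts [18, 66, 100, 109, 205]
  NpsX (TATTT, off=3): starts [30, 117, 127, 238, 243, 251] → cuts [33, 120, 130, 241, 246, 254]

Pooled cuts: [2, 13, 18, 33, 41, 55, 56, 66, 77, 86, 94, 100, 109, 120, 130, 137, 156, 166, 177, 191, 202, 205, 227, 241, 246, 254, 265]

Fragment lengths:
  [0,2): 2 bp
  [2,13): 11 bp
  [13,18): 5 bp
  [18,33): 15 bp
  [33,41): 8 bp
  [41,55): 14 bp
  [55,56): 1 bp
  [56,66): 10 bp
  [66,77): 11 bp
  [77,86): 9 bp
  [86,94): 8 bp
  [94,100): 6 bp
  [100,109): 9 bp
  [109,120): 11 bp
  [120,130): 10 bp
  [130,137): 7 bp
  [137,156): 19 bp
  [156,166): 10 bp
  [166,177): 11 bp
  [177,191): 14 bp
  [191,202): 11 bp
  [202,205): 3 bp
  [205,227): 22 bp
  [227,241): 14 bp
  [241,246): 5 bp
  [246,254): 8 bp
  [254,265): 11 bp
  [265,277): 12 bp

[1,2,3,5,5,6,7,8,8,8,9,9,10,10,10,11,11,11,11,11,11,12,14,14,14,15,19,22]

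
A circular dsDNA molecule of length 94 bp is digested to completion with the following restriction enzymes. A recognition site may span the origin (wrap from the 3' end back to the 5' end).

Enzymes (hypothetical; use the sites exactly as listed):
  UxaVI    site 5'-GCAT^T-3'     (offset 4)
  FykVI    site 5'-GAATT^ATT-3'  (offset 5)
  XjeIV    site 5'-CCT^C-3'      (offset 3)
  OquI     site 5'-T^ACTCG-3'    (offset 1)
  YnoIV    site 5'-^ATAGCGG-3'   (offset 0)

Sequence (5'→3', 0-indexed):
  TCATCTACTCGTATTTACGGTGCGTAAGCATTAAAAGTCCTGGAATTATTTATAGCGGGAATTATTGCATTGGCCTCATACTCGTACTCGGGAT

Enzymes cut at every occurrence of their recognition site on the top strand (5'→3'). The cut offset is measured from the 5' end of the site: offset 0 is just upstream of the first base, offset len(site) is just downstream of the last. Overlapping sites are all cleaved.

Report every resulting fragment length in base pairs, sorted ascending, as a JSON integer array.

Site scan:
  UxaVI (GCATT, off=4): starts [27, 66] → cuts [31, 70]
  FykVI (GAATTATT, off=5): starts [42, 58] → cuts [47, 63]
  XjeIV (CCTC, off=3): starts [73] → cuts [76]
  OquI (TACTCG, off=1): starts [5, 78, 84] → cuts [6, 79, 85]
  YnoIV (ATAGCGG, off=0): starts [51] → cuts [51]

All cut coordinates (distinct, sorted): [6, 31, 47, 51, 63, 70, 76, 79, 85]

Fragments:
  6→31: 25 bp
  31→47: 16 bp
  47→51: 4 bp
  51→63: 12 bp
  63→70: 7 bp
  70→76: 6 bp
  76→79: 3 bp
  79→85: 6 bp
  85→6 (wrap): 94-85+6 = 15 bp

[3,4,6,6,7,12,15,16,25]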